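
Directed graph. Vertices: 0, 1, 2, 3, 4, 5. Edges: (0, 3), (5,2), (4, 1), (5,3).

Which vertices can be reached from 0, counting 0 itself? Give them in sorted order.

0, 3

Start at 0.
Its neighbours: 3.
Nothing further is reachable.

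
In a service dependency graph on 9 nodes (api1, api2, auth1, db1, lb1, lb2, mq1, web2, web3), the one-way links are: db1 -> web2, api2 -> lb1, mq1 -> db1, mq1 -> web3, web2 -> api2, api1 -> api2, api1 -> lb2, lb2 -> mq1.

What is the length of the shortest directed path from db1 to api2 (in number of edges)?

2

Distance 0: db1.
Distance 1: web2.
Distance 2: api2 — contains api2.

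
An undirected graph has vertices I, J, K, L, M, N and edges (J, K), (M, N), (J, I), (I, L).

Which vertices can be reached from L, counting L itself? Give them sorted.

Start at L.
Its neighbours: I.
Then their neighbours: J.
Then next layer: K.
Nothing further is reachable.

I, J, K, L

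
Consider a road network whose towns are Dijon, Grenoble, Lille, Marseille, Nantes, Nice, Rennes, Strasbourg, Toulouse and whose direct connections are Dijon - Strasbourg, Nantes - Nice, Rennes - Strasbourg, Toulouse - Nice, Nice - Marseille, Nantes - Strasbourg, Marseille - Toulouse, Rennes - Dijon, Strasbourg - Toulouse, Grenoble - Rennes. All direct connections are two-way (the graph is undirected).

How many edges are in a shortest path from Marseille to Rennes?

Distance 0: Marseille.
Distance 1: Nice, Toulouse.
Distance 2: Nantes, Strasbourg.
Distance 3: Dijon, Rennes — contains Rennes.

3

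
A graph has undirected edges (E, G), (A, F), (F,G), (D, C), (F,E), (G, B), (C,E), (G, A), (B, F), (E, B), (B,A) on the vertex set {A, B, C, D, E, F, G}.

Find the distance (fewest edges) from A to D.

Distance 0: A.
Distance 1: B, F, G.
Distance 2: E.
Distance 3: C.
Distance 4: D — contains D.

4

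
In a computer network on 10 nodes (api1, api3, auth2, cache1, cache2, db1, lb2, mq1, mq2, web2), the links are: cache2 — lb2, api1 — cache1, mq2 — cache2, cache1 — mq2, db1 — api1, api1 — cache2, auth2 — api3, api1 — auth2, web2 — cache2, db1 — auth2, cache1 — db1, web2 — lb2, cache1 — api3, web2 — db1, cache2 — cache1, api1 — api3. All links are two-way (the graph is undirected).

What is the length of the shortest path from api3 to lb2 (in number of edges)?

3

Distance 0: api3.
Distance 1: api1, auth2, cache1.
Distance 2: cache2, db1, mq2.
Distance 3: lb2, web2 — contains lb2.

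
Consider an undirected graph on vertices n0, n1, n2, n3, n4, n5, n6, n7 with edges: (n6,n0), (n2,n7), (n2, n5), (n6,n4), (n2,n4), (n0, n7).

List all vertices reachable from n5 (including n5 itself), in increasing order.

Start at n5.
Its neighbours: n2.
Then their neighbours: n4, n7.
Then next layer: n0, n6.
Nothing further is reachable.

n0, n2, n4, n5, n6, n7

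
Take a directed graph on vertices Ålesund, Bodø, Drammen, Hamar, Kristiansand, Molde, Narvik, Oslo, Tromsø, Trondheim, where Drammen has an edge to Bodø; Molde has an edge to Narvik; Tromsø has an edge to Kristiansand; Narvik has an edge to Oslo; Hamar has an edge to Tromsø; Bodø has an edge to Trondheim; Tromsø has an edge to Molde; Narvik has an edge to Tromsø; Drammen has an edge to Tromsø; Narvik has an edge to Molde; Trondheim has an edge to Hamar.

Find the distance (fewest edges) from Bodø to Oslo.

6

Distance 0: Bodø.
Distance 1: Trondheim.
Distance 2: Hamar.
Distance 3: Tromsø.
Distance 4: Kristiansand, Molde.
Distance 5: Narvik.
Distance 6: Oslo — contains Oslo.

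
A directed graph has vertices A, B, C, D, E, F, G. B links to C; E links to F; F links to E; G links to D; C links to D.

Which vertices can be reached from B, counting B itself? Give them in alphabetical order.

B, C, D

Start at B.
Its neighbours: C.
Then their neighbours: D.
Nothing further is reachable.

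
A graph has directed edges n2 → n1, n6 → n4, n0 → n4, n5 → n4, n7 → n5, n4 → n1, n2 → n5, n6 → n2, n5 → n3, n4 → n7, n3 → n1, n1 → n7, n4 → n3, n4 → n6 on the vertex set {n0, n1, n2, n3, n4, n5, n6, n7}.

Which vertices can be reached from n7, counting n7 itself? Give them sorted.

Start at n7.
Its neighbours: n5.
Then their neighbours: n3, n4.
Then next layer: n1, n6.
Then next layer: n2.
Nothing further is reachable.

n1, n2, n3, n4, n5, n6, n7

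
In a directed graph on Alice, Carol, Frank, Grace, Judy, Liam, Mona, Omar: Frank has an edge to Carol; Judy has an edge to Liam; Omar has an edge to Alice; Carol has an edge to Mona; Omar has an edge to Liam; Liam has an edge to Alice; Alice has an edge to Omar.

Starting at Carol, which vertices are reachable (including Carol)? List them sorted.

Start at Carol.
Its neighbours: Mona.
Nothing further is reachable.

Carol, Mona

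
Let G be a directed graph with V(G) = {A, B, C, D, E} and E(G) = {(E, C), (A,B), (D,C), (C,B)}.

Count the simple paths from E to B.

E→C→B

1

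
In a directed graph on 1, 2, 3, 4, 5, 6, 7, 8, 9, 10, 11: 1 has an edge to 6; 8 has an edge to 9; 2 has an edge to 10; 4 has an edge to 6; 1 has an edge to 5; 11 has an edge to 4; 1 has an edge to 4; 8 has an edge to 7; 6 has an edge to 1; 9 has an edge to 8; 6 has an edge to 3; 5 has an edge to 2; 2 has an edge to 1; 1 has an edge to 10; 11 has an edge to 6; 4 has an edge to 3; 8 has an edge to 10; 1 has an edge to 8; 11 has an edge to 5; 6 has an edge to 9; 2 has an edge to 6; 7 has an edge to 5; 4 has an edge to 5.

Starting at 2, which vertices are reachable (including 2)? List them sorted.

1, 2, 3, 4, 5, 6, 7, 8, 9, 10

Start at 2.
Its neighbours: 1, 6, 10.
Then their neighbours: 3, 4, 5, 8, 9.
Then next layer: 7.
Nothing further is reachable.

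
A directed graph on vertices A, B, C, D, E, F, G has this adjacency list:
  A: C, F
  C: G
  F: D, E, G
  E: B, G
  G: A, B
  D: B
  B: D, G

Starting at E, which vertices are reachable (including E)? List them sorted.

Start at E.
Its neighbours: B, G.
Then their neighbours: A, D.
Then next layer: C, F.
Every vertex is now reached.

A, B, C, D, E, F, G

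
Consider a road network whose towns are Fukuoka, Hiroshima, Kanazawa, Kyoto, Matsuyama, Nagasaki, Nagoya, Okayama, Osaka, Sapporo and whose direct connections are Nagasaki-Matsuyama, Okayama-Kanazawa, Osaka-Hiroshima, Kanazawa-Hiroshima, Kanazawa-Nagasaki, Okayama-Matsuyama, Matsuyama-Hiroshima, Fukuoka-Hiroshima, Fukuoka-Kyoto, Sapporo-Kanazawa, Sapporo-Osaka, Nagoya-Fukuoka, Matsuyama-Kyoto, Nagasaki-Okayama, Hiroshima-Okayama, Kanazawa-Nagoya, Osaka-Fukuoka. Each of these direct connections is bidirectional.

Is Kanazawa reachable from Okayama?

Explore from Okayama.
Distance 1: reach Hiroshima, Kanazawa, Matsuyama, Nagasaki.
Found Kanazawa.

Yes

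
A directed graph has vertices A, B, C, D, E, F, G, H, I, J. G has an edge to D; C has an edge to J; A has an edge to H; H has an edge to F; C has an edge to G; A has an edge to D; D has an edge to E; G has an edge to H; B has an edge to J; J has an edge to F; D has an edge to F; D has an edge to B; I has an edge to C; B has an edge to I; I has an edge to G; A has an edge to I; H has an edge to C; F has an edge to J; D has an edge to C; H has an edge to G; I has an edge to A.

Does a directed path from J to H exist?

No

Explore from J.
Distance 1: reach F.
The search from J is exhausted; no directed path reaches H.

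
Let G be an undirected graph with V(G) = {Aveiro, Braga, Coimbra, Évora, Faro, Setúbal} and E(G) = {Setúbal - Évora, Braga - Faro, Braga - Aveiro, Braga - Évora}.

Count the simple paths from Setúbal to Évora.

Setúbal–Évora

1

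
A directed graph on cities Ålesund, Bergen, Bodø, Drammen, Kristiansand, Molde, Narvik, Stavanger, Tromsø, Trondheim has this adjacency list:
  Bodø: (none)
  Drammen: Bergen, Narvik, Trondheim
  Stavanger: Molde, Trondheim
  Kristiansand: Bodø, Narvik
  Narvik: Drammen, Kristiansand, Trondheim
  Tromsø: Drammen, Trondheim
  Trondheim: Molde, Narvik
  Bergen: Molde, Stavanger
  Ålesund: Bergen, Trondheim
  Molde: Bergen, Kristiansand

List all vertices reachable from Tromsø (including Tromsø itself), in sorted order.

Bergen, Bodø, Drammen, Kristiansand, Molde, Narvik, Stavanger, Tromsø, Trondheim

Start at Tromsø.
Its neighbours: Drammen, Trondheim.
Then their neighbours: Bergen, Molde, Narvik.
Then next layer: Kristiansand, Stavanger.
Then next layer: Bodø.
Nothing further is reachable.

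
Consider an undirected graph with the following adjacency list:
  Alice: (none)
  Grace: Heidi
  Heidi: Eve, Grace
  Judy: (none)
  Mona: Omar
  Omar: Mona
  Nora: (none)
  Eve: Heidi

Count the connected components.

5

From Alice: component {Alice}.
From Eve: component {Eve, Grace, Heidi}.
From Judy: component {Judy}.
From Mona: component {Mona, Omar}.
From Nora: component {Nora}.
That's 5 components.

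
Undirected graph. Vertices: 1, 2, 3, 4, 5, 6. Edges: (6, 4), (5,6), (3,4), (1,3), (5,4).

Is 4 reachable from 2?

2 has no edges, so nothing is reachable from it.

No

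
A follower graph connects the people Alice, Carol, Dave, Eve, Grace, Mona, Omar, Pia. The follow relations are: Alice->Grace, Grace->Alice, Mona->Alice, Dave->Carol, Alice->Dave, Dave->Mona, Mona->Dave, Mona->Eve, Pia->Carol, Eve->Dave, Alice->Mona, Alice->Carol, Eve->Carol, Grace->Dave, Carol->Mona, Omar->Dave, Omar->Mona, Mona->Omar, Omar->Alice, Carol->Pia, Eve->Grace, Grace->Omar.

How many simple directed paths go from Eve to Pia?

19

Eve→Carol→Pia
Eve→Dave→Carol→Pia
Eve→Dave→Mona→Alice→Carol→Pia
Eve→Dave→Mona→Omar→Alice→Carol→Pia
Eve→Grace→Alice→Carol→Pia
Eve→Grace→Alice→Dave→Carol→Pia
Eve→Grace→Alice→Mona→Dave→Carol→Pia
Eve→Grace→Alice→Mona→Omar→Dave→Carol→Pia
... and 11 more.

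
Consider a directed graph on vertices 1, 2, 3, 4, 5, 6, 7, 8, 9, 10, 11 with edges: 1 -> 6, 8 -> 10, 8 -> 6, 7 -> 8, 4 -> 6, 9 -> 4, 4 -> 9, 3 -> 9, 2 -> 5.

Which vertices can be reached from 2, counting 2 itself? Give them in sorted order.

Start at 2.
Its neighbours: 5.
Nothing further is reachable.

2, 5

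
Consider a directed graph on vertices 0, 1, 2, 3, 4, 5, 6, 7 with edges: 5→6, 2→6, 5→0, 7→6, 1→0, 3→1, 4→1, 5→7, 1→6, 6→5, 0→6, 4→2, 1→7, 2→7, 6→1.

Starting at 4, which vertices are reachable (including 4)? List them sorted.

0, 1, 2, 4, 5, 6, 7

Start at 4.
Its neighbours: 1, 2.
Then their neighbours: 0, 6, 7.
Then next layer: 5.
Nothing further is reachable.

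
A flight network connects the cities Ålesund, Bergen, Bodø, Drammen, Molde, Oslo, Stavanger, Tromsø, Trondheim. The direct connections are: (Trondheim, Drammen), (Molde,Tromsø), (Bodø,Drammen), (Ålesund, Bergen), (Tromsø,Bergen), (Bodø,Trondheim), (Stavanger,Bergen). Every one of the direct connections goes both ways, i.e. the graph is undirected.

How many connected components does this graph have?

From Ålesund: component {Ålesund, Bergen, Molde, Stavanger, Tromsø}.
From Bodø: component {Bodø, Drammen, Trondheim}.
From Oslo: component {Oslo}.
That's 3 components.

3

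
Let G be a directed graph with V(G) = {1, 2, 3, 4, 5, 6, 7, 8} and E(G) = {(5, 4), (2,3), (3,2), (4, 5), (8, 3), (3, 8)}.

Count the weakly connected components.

From 1: component {1}.
From 2: component {2, 3, 8}.
From 4: component {4, 5}.
From 6: component {6}.
From 7: component {7}.
That's 5 components.

5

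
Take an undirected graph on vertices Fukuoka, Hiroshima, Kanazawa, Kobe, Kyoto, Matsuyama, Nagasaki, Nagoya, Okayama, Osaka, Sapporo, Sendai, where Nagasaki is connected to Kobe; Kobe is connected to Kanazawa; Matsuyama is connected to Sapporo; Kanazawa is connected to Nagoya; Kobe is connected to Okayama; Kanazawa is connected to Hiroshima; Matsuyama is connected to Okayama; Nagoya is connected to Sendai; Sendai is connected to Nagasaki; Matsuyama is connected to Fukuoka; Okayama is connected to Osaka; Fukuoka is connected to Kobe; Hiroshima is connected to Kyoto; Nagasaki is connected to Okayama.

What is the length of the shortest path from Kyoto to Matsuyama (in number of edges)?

5

Distance 0: Kyoto.
Distance 1: Hiroshima.
Distance 2: Kanazawa.
Distance 3: Kobe, Nagoya.
Distance 4: Fukuoka, Nagasaki, Okayama, Sendai.
Distance 5: Matsuyama, Osaka — contains Matsuyama.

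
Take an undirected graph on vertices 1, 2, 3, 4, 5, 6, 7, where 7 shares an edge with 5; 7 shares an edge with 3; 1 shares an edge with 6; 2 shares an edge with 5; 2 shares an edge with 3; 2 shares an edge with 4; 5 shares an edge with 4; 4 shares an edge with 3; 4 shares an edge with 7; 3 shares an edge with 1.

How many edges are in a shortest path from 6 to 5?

4

Distance 0: 6.
Distance 1: 1.
Distance 2: 3.
Distance 3: 2, 4, 7.
Distance 4: 5 — contains 5.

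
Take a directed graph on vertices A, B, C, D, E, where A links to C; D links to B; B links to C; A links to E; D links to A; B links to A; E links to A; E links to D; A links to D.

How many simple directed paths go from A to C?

3

A→C
A→D→B→C
A→E→D→B→C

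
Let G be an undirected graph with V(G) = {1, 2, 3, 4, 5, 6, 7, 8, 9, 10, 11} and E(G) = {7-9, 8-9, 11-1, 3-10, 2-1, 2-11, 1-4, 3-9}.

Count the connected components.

From 1: component {1, 2, 4, 11}.
From 3: component {3, 7, 8, 9, 10}.
From 5: component {5}.
From 6: component {6}.
That's 4 components.

4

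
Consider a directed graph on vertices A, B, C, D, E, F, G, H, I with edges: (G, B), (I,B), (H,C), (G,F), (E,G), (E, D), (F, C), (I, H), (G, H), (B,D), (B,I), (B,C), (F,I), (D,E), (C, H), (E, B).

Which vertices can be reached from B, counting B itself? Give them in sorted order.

B, C, D, E, F, G, H, I

Start at B.
Its neighbours: C, D, I.
Then their neighbours: E, H.
Then next layer: G.
Then next layer: F.
Nothing further is reachable.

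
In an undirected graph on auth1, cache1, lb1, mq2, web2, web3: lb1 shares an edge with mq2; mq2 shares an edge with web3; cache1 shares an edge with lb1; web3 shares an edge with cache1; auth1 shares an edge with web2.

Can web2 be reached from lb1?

Explore from lb1.
Distance 1: reach cache1, mq2.
Distance 2: reach web3.
The search is exhausted without reaching web2; it lies in a different component.

No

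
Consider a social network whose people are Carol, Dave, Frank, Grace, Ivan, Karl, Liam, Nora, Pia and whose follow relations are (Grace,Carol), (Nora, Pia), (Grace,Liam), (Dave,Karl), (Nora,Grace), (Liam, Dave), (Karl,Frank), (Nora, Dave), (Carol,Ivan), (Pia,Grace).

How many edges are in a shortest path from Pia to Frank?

5

Distance 0: Pia.
Distance 1: Grace.
Distance 2: Carol, Liam.
Distance 3: Dave, Ivan.
Distance 4: Karl.
Distance 5: Frank — contains Frank.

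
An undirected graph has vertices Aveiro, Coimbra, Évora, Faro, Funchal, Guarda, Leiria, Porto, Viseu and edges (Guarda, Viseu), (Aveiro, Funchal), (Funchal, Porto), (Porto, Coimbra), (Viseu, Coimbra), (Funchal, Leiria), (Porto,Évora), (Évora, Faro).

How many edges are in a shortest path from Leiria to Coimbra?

3

Distance 0: Leiria.
Distance 1: Funchal.
Distance 2: Aveiro, Porto.
Distance 3: Coimbra, Évora — contains Coimbra.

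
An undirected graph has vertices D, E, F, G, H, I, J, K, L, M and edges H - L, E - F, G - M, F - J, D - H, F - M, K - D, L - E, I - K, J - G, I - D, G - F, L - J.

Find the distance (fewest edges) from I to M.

Distance 0: I.
Distance 1: D, K.
Distance 2: H.
Distance 3: L.
Distance 4: E, J.
Distance 5: F, G.
Distance 6: M — contains M.

6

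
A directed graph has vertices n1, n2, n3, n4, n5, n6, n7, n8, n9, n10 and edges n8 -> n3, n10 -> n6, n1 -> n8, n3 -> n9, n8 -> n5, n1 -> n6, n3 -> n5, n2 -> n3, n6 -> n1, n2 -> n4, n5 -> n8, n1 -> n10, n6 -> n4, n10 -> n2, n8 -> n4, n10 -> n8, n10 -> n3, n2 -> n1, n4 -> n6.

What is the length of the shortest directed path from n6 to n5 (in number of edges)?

3

Distance 0: n6.
Distance 1: n1, n4.
Distance 2: n8, n10.
Distance 3: n2, n3, n5 — contains n5.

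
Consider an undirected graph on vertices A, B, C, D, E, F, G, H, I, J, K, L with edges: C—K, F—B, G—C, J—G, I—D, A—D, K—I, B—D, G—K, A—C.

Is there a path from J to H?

Explore from J.
Distance 1: reach G.
Distance 2: reach C, K.
Distance 3: reach A, I.
Distance 4: reach D.
Distance 5: reach B.
Distance 6: reach F.
The search is exhausted without reaching H; it lies in a different component.

No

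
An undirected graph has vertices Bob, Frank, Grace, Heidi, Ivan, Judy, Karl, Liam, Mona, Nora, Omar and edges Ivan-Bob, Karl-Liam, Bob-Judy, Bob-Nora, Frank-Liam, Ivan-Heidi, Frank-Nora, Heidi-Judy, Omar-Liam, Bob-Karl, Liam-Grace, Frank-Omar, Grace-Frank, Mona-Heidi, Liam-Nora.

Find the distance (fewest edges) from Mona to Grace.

Distance 0: Mona.
Distance 1: Heidi.
Distance 2: Ivan, Judy.
Distance 3: Bob.
Distance 4: Karl, Nora.
Distance 5: Frank, Liam.
Distance 6: Grace, Omar — contains Grace.

6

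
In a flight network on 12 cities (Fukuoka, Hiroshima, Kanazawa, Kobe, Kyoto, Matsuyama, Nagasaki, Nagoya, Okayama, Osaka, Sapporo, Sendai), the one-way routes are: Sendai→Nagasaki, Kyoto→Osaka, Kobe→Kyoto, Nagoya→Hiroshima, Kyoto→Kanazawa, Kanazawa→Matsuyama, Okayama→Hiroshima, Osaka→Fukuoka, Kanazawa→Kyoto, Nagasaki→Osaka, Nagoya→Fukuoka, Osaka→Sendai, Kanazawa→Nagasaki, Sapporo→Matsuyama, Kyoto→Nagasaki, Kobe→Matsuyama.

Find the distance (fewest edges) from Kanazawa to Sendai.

3

Distance 0: Kanazawa.
Distance 1: Kyoto, Matsuyama, Nagasaki.
Distance 2: Osaka.
Distance 3: Fukuoka, Sendai — contains Sendai.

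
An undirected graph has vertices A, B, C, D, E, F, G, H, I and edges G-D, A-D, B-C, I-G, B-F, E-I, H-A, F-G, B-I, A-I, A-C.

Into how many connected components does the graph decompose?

From A: component {A, B, C, D, E, F, G, H, I}.
That's 1 component.

1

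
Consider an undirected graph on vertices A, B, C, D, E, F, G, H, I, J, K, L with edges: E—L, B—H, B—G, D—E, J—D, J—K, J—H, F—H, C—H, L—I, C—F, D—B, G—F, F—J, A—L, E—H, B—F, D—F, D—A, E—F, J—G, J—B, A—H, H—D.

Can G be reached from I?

Explore from I.
Distance 1: reach L.
Distance 2: reach A, E.
Distance 3: reach D, F, H.
Distance 4: reach B, C, G, J.
Found G.

Yes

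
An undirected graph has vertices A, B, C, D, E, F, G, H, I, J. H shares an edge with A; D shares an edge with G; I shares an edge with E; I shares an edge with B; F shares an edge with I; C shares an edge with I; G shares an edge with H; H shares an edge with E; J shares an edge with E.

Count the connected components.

From A: component {A, B, C, D, E, F, G, H, I, J}.
That's 1 component.

1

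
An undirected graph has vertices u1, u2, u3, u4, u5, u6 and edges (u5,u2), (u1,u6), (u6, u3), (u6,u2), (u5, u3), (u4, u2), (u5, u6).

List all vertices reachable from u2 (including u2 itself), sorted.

Start at u2.
Its neighbours: u4, u5, u6.
Then their neighbours: u1, u3.
Every vertex is now reached.

u1, u2, u3, u4, u5, u6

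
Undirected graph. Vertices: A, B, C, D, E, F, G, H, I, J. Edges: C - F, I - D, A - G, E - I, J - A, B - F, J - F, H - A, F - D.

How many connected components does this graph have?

From A: component {A, B, C, D, E, F, G, H, I, J}.
That's 1 component.

1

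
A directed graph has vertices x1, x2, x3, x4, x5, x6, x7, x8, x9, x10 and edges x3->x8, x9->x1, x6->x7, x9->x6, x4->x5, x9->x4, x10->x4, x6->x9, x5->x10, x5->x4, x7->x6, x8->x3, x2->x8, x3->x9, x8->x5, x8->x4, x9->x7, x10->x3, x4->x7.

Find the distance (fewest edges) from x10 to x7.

Distance 0: x10.
Distance 1: x3, x4.
Distance 2: x5, x7, x8, x9 — contains x7.

2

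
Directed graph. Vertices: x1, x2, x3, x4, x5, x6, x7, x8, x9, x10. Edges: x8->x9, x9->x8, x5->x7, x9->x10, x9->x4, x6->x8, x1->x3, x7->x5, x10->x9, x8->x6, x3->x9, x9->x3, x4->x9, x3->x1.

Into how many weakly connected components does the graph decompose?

From x1: component {x1, x3, x4, x6, x8, x9, x10}.
From x2: component {x2}.
From x5: component {x5, x7}.
That's 3 components.

3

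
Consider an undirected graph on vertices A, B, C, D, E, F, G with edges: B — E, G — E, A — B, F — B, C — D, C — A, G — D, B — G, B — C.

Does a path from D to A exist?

Yes

Explore from D.
Distance 1: reach C, G.
Distance 2: reach A, B, E.
Found A.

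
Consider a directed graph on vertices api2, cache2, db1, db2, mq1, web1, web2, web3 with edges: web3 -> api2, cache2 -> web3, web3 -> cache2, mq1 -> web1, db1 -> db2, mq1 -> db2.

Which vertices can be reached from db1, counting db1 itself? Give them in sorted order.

db1, db2

Start at db1.
Its neighbours: db2.
Nothing further is reachable.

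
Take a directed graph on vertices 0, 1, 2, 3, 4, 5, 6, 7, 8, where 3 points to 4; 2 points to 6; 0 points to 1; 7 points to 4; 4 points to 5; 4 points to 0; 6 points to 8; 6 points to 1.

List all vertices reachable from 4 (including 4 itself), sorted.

0, 1, 4, 5

Start at 4.
Its neighbours: 0, 5.
Then their neighbours: 1.
Nothing further is reachable.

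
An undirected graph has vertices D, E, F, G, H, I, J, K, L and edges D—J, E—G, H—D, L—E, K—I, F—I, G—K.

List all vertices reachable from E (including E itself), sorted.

Start at E.
Its neighbours: G, L.
Then their neighbours: K.
Then next layer: I.
Then next layer: F.
Nothing further is reachable.

E, F, G, I, K, L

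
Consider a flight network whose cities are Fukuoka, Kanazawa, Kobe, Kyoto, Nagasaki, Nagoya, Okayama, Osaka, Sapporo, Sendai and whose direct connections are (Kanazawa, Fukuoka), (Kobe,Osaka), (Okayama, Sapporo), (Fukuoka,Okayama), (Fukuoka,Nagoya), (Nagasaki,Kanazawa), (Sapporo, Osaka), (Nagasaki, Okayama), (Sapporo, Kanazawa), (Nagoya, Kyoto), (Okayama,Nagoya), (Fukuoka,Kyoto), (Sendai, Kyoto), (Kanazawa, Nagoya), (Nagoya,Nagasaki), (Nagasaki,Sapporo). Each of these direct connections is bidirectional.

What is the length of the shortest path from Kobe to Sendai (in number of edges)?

6

Distance 0: Kobe.
Distance 1: Osaka.
Distance 2: Sapporo.
Distance 3: Kanazawa, Nagasaki, Okayama.
Distance 4: Fukuoka, Nagoya.
Distance 5: Kyoto.
Distance 6: Sendai — contains Sendai.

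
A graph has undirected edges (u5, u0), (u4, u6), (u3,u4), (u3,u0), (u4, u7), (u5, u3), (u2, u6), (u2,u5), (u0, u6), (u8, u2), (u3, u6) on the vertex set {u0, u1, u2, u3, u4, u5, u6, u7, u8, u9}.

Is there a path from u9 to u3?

No

u9 has no edges, so nothing is reachable from it.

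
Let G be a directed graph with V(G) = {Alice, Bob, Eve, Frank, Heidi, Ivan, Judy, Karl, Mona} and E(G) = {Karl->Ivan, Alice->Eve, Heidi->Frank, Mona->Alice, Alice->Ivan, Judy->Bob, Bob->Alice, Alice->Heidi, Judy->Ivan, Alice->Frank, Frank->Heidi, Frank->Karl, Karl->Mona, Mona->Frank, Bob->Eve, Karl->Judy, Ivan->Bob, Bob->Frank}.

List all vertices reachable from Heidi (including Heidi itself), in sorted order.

Start at Heidi.
Its neighbours: Frank.
Then their neighbours: Karl.
Then next layer: Ivan, Judy, Mona.
Then next layer: Alice, Bob.
Then next layer: Eve.
Every vertex is now reached.

Alice, Bob, Eve, Frank, Heidi, Ivan, Judy, Karl, Mona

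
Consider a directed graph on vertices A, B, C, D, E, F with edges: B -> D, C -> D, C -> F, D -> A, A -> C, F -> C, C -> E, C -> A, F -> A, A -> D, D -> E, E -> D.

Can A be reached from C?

Explore from C.
Distance 1: reach A, D, E, F.
Found A.

Yes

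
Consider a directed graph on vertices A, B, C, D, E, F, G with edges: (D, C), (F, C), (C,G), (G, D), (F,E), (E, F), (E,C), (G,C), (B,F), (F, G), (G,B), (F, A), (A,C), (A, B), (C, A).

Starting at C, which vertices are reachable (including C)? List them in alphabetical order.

Start at C.
Its neighbours: A, G.
Then their neighbours: B, D.
Then next layer: F.
Then next layer: E.
Every vertex is now reached.

A, B, C, D, E, F, G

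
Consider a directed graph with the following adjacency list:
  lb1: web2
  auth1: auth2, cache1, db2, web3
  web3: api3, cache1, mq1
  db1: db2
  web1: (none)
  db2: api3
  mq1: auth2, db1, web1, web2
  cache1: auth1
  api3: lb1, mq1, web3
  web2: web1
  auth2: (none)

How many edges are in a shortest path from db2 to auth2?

3

Distance 0: db2.
Distance 1: api3.
Distance 2: lb1, mq1, web3.
Distance 3: auth2, cache1, db1, web1, web2 — contains auth2.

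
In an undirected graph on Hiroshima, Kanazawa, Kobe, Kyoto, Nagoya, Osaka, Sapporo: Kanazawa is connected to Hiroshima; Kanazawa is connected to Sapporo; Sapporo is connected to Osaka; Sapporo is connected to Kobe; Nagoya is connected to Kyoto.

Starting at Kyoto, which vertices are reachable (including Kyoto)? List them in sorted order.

Kyoto, Nagoya

Start at Kyoto.
Its neighbours: Nagoya.
Nothing further is reachable.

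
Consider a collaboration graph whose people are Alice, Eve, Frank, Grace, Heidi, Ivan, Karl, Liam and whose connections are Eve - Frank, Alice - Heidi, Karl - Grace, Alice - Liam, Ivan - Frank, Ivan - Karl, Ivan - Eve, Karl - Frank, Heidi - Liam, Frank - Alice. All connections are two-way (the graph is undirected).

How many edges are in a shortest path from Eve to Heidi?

Distance 0: Eve.
Distance 1: Frank, Ivan.
Distance 2: Alice, Karl.
Distance 3: Grace, Heidi, Liam — contains Heidi.

3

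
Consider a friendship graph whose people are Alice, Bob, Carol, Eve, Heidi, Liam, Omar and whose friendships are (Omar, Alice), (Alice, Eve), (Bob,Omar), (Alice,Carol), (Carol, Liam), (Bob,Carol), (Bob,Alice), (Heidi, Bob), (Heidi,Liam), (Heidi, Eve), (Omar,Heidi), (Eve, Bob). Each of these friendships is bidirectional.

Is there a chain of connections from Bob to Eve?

Explore from Bob.
Distance 1: reach Alice, Carol, Eve, Heidi, Omar.
Found Eve.

Yes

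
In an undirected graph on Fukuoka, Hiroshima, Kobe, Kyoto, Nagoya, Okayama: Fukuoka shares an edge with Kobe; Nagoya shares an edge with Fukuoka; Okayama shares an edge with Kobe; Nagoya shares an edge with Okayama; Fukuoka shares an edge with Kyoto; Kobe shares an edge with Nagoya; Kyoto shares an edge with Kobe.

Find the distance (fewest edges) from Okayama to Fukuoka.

Distance 0: Okayama.
Distance 1: Kobe, Nagoya.
Distance 2: Fukuoka, Kyoto — contains Fukuoka.

2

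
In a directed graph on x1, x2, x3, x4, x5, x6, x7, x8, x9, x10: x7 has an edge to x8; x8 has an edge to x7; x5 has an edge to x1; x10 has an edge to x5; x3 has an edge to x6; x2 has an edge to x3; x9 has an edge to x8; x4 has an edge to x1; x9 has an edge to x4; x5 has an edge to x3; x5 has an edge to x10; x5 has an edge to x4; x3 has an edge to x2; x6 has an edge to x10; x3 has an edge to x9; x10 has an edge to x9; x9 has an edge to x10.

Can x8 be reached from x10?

Explore from x10.
Distance 1: reach x5, x9.
Distance 2: reach x1, x3, x4, x8.
Found x8.

Yes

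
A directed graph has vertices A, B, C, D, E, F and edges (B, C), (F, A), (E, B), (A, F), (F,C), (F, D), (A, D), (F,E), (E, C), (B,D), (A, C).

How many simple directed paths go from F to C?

F→A→C
F→C
F→E→B→C
F→E→C

4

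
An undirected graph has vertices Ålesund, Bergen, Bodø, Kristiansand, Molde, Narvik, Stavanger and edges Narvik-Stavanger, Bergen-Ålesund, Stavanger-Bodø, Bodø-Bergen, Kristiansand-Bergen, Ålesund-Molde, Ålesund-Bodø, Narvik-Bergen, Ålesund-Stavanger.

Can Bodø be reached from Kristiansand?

Explore from Kristiansand.
Distance 1: reach Bergen.
Distance 2: reach Ålesund, Bodø, Narvik.
Found Bodø.

Yes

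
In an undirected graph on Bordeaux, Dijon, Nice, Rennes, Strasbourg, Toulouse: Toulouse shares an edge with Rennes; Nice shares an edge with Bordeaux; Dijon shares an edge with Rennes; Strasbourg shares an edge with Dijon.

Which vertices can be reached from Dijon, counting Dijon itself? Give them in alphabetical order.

Start at Dijon.
Its neighbours: Rennes, Strasbourg.
Then their neighbours: Toulouse.
Nothing further is reachable.

Dijon, Rennes, Strasbourg, Toulouse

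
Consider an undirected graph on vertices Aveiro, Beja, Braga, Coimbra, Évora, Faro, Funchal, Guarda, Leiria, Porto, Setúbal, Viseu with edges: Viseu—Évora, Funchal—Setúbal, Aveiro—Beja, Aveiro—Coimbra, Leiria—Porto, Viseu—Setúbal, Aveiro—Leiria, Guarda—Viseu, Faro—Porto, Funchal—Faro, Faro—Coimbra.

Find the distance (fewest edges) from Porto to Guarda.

Distance 0: Porto.
Distance 1: Faro, Leiria.
Distance 2: Aveiro, Coimbra, Funchal.
Distance 3: Beja, Setúbal.
Distance 4: Viseu.
Distance 5: Évora, Guarda — contains Guarda.

5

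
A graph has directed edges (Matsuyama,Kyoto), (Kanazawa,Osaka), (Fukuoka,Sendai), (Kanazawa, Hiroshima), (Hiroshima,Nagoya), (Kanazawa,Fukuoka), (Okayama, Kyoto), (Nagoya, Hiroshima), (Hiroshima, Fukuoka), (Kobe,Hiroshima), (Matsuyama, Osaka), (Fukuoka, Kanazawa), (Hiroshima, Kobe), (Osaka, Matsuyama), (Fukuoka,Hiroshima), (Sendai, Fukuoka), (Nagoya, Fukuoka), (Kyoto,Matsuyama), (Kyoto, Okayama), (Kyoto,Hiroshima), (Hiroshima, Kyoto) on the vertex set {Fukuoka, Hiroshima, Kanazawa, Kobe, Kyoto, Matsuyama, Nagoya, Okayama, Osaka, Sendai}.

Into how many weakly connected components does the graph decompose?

1

From Fukuoka: component {Fukuoka, Hiroshima, Kanazawa, Kobe, Kyoto, Matsuyama, Nagoya, Okayama, Osaka, Sendai}.
That's 1 component.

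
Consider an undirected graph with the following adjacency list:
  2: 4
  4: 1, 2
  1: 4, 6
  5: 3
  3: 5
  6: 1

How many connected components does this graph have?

From 1: component {1, 2, 4, 6}.
From 3: component {3, 5}.
That's 2 components.

2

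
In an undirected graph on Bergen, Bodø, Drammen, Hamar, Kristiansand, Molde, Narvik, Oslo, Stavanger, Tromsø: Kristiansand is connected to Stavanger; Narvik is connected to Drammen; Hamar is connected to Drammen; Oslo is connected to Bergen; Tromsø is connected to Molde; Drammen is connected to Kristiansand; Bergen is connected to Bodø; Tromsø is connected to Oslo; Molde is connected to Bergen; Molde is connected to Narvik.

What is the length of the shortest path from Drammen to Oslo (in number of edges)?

Distance 0: Drammen.
Distance 1: Hamar, Kristiansand, Narvik.
Distance 2: Molde, Stavanger.
Distance 3: Bergen, Tromsø.
Distance 4: Bodø, Oslo — contains Oslo.

4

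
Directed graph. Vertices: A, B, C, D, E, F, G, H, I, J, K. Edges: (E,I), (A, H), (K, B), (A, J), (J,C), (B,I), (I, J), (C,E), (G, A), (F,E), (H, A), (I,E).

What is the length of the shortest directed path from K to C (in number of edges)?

4

Distance 0: K.
Distance 1: B.
Distance 2: I.
Distance 3: E, J.
Distance 4: C — contains C.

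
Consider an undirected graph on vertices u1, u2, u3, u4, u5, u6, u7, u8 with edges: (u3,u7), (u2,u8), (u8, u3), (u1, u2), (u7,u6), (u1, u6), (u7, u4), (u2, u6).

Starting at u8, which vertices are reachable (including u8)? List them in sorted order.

Start at u8.
Its neighbours: u2, u3.
Then their neighbours: u1, u6, u7.
Then next layer: u4.
Nothing further is reachable.

u1, u2, u3, u4, u6, u7, u8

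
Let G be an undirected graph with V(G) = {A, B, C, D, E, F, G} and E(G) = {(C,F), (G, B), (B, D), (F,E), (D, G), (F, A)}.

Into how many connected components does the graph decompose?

From A: component {A, C, E, F}.
From B: component {B, D, G}.
That's 2 components.

2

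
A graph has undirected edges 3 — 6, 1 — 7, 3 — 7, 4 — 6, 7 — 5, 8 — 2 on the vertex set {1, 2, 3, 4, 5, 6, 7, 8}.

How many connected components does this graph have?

2

From 1: component {1, 3, 4, 5, 6, 7}.
From 2: component {2, 8}.
That's 2 components.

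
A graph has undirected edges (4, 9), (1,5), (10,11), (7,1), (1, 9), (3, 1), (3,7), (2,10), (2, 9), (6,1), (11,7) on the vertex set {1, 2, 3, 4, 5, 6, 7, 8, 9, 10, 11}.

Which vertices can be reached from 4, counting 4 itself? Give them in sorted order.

1, 2, 3, 4, 5, 6, 7, 9, 10, 11

Start at 4.
Its neighbours: 9.
Then their neighbours: 1, 2.
Then next layer: 3, 5, 6, 7, 10.
Then next layer: 11.
Nothing further is reachable.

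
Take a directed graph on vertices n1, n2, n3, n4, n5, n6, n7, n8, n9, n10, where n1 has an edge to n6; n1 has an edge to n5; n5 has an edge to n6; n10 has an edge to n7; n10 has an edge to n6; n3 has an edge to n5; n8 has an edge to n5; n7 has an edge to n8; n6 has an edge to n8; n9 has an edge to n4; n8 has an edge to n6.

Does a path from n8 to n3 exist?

Explore from n8.
Distance 1: reach n5, n6.
The search from n8 is exhausted; no directed path reaches n3.

No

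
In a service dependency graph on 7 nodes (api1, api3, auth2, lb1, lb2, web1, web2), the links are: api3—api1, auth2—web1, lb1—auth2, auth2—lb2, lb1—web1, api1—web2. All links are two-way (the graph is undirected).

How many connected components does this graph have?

2

From api1: component {api1, api3, web2}.
From auth2: component {auth2, lb1, lb2, web1}.
That's 2 components.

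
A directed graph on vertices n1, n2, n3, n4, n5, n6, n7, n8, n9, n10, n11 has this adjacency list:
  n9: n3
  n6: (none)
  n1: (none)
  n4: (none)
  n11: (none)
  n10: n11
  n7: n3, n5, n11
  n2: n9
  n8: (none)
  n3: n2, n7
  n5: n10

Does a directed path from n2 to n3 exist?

Explore from n2.
Distance 1: reach n9.
Distance 2: reach n3.
Found n3.

Yes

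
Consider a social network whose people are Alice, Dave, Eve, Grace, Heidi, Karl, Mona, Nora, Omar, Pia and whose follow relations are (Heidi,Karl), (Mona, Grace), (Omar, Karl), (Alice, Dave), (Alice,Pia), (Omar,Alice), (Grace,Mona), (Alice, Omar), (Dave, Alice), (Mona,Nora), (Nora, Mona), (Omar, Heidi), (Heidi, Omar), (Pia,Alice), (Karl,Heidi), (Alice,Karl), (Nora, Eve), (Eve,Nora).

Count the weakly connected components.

From Alice: component {Alice, Dave, Heidi, Karl, Omar, Pia}.
From Eve: component {Eve, Grace, Mona, Nora}.
That's 2 components.

2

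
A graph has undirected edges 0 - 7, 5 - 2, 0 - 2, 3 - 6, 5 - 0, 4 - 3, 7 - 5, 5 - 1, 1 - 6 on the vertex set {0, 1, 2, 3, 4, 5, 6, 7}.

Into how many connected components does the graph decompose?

1

From 0: component {0, 1, 2, 3, 4, 5, 6, 7}.
That's 1 component.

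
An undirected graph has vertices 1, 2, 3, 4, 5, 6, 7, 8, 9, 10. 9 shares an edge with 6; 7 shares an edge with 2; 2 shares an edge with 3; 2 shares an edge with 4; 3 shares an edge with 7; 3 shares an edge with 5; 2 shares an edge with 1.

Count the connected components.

4

From 1: component {1, 2, 3, 4, 5, 7}.
From 6: component {6, 9}.
From 8: component {8}.
From 10: component {10}.
That's 4 components.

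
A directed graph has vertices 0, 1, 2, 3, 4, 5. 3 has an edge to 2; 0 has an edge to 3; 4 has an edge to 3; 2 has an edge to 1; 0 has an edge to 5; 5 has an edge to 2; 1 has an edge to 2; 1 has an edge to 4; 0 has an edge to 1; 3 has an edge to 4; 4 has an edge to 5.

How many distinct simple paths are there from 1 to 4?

1→4

1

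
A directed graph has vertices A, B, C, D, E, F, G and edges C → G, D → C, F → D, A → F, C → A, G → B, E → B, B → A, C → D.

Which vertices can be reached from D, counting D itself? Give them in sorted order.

Start at D.
Its neighbours: C.
Then their neighbours: A, G.
Then next layer: B, F.
Nothing further is reachable.

A, B, C, D, F, G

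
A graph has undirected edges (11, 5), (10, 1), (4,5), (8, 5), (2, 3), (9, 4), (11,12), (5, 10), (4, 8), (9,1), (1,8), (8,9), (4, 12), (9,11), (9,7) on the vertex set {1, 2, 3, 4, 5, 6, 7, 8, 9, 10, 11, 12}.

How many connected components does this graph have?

3

From 1: component {1, 4, 5, 7, 8, 9, 10, 11, 12}.
From 2: component {2, 3}.
From 6: component {6}.
That's 3 components.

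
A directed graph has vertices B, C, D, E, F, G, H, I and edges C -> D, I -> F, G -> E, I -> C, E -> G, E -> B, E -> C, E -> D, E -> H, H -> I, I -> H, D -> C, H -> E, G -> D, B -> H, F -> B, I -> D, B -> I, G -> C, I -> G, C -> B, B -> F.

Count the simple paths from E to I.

E→B→H→I
E→B→I
E→C→B→H→I
E→C→B→I
E→D→C→B→H→I
E→D→C→B→I
E→G→C→B→H→I
E→G→C→B→I
E→G→D→C→B→H→I
E→G→D→C→B→I
E→H→I

11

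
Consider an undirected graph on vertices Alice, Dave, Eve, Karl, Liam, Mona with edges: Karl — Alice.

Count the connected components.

From Alice: component {Alice, Karl}.
From Dave: component {Dave}.
From Eve: component {Eve}.
From Liam: component {Liam}.
From Mona: component {Mona}.
That's 5 components.

5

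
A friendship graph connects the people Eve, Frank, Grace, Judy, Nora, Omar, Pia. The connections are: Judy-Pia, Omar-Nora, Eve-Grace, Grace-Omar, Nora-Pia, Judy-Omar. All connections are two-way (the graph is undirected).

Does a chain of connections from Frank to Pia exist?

Frank has no edges, so nothing is reachable from it.

No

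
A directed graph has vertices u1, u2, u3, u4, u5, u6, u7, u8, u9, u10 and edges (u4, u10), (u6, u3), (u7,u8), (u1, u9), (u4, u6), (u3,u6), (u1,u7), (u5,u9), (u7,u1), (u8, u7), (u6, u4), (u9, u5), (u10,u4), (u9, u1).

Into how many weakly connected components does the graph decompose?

From u1: component {u1, u5, u7, u8, u9}.
From u2: component {u2}.
From u3: component {u3, u4, u6, u10}.
That's 3 components.

3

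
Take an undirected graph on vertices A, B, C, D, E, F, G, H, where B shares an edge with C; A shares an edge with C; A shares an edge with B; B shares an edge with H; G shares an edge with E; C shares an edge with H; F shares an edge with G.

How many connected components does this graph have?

3

From A: component {A, B, C, H}.
From D: component {D}.
From E: component {E, F, G}.
That's 3 components.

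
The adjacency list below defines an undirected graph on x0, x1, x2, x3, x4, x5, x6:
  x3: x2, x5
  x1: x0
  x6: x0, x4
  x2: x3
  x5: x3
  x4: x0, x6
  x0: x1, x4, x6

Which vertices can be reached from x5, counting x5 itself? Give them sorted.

Start at x5.
Its neighbours: x3.
Then their neighbours: x2.
Nothing further is reachable.

x2, x3, x5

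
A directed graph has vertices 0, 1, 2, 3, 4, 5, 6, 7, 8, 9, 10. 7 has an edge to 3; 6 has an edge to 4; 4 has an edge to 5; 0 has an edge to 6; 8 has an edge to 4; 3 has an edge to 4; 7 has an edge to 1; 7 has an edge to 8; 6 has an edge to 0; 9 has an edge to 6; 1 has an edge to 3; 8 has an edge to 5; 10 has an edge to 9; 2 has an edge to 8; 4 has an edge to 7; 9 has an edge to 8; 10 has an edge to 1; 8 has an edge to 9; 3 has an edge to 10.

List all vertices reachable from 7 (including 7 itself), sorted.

Start at 7.
Its neighbours: 1, 3, 8.
Then their neighbours: 4, 5, 9, 10.
Then next layer: 6.
Then next layer: 0.
Nothing further is reachable.

0, 1, 3, 4, 5, 6, 7, 8, 9, 10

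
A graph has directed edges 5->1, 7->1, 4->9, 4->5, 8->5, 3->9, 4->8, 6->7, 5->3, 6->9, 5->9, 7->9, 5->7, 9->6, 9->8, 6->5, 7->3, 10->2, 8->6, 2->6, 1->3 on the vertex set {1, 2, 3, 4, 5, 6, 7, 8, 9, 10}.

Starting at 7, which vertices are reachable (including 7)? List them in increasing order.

Start at 7.
Its neighbours: 1, 3, 9.
Then their neighbours: 6, 8.
Then next layer: 5.
Nothing further is reachable.

1, 3, 5, 6, 7, 8, 9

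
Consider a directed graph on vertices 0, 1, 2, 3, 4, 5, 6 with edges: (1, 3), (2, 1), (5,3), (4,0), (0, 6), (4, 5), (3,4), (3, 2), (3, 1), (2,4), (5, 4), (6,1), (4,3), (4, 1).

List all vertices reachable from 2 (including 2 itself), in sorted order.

Start at 2.
Its neighbours: 1, 4.
Then their neighbours: 0, 3, 5.
Then next layer: 6.
Every vertex is now reached.

0, 1, 2, 3, 4, 5, 6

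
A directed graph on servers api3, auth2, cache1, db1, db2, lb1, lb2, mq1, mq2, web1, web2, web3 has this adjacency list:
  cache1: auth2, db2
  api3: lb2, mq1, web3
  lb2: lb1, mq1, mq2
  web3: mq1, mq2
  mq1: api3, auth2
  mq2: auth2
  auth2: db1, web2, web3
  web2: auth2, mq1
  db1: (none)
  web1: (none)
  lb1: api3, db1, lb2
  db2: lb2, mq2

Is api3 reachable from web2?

Yes

Explore from web2.
Distance 1: reach auth2, mq1.
Distance 2: reach api3, db1, web3.
Found api3.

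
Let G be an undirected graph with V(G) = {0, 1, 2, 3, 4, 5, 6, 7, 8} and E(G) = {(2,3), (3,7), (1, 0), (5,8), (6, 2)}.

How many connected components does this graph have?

4

From 0: component {0, 1}.
From 2: component {2, 3, 6, 7}.
From 4: component {4}.
From 5: component {5, 8}.
That's 4 components.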